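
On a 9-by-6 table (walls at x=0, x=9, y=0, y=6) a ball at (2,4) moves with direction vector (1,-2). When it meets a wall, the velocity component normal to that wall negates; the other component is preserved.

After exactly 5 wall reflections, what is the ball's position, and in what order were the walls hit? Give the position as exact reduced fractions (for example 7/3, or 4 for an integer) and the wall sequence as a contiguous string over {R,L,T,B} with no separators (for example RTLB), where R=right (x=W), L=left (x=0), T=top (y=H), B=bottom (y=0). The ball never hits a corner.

1. t=2 → B at (4,0); v=(1,2)
2. t=3 → T at (7,6); v=(1,-2)
3. t=2 → R at (9,2); v=(-1,-2)
4. t=1 → B at (8,0); v=(-1,2)
5. t=3 → T at (5,6); v=(-1,-2)

Final position: (5,6)
Wall sequence: BTRBT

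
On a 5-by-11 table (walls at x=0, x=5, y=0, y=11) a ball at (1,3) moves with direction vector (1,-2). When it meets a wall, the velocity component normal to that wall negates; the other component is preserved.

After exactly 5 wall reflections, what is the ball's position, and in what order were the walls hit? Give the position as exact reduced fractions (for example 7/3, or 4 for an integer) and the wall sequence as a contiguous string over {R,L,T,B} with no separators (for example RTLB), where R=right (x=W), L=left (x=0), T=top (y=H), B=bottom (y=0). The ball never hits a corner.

1. t=3/2 → B at (5/2,0); v=(1,2)
2. t=5/2 → R at (5,5); v=(-1,2)
3. t=3 → T at (2,11); v=(-1,-2)
4. t=2 → L at (0,7); v=(1,-2)
5. t=7/2 → B at (7/2,0); v=(1,2)

Final position: (7/2,0)
Wall sequence: BRTLB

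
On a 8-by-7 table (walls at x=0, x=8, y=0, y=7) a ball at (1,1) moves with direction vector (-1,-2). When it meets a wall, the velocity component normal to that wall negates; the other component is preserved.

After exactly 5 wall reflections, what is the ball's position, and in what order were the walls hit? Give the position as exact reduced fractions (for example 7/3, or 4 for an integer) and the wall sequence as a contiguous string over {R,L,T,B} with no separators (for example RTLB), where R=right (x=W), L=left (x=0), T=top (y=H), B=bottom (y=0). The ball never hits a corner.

Final position: (8,3)
Wall sequence: BLTBR

1. t=1/2 → B at (1/2,0); v=(-1,2)
2. t=1/2 → L at (0,1); v=(1,2)
3. t=3 → T at (3,7); v=(1,-2)
4. t=7/2 → B at (13/2,0); v=(1,2)
5. t=3/2 → R at (8,3); v=(-1,2)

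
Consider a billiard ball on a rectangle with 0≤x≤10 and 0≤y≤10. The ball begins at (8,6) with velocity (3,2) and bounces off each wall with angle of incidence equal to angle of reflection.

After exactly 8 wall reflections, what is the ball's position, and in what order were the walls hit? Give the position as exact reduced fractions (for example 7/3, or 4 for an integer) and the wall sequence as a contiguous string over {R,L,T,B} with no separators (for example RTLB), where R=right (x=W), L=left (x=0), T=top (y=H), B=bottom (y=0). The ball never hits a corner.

1. t=2/3 → R at (10,22/3); v=(-3,2)
2. t=4/3 → T at (6,10); v=(-3,-2)
3. t=2 → L at (0,6); v=(3,-2)
4. t=3 → B at (9,0); v=(3,2)
5. t=1/3 → R at (10,2/3); v=(-3,2)
6. t=10/3 → L at (0,22/3); v=(3,2)
7. t=4/3 → T at (4,10); v=(3,-2)
8. t=2 → R at (10,6); v=(-3,-2)

Final position: (10,6)
Wall sequence: RTLBRLTR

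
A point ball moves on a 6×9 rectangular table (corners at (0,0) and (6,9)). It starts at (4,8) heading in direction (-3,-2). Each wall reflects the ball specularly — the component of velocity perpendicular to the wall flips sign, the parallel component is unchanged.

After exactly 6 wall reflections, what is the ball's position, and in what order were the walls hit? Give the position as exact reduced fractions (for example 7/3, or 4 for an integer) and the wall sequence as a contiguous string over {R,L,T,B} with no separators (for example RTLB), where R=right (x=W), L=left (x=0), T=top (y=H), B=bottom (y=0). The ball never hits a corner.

1. t=4/3 → L at (0,16/3); v=(3,-2)
2. t=2 → R at (6,4/3); v=(-3,-2)
3. t=2/3 → B at (4,0); v=(-3,2)
4. t=4/3 → L at (0,8/3); v=(3,2)
5. t=2 → R at (6,20/3); v=(-3,2)
6. t=7/6 → T at (5/2,9); v=(-3,-2)

Final position: (5/2,9)
Wall sequence: LRBLRT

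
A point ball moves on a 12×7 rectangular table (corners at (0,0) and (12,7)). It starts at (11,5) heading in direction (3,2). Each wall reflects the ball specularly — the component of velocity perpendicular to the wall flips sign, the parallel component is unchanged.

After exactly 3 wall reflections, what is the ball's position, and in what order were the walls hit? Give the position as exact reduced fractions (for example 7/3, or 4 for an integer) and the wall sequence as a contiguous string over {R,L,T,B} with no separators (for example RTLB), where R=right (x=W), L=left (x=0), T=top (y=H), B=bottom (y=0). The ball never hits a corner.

1. t=1/3 → R at (12,17/3); v=(-3,2)
2. t=2/3 → T at (10,7); v=(-3,-2)
3. t=10/3 → L at (0,1/3); v=(3,-2)

Final position: (0,1/3)
Wall sequence: RTL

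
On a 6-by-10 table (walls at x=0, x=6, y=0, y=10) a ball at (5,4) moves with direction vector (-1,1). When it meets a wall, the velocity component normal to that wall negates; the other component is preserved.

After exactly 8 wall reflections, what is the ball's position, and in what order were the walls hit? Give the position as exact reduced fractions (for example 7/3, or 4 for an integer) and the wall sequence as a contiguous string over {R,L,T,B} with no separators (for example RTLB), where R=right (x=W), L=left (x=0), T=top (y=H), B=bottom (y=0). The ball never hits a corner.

1. t=5 → L at (0,9); v=(1,1)
2. t=1 → T at (1,10); v=(1,-1)
3. t=5 → R at (6,5); v=(-1,-1)
4. t=5 → B at (1,0); v=(-1,1)
5. t=1 → L at (0,1); v=(1,1)
6. t=6 → R at (6,7); v=(-1,1)
7. t=3 → T at (3,10); v=(-1,-1)
8. t=3 → L at (0,7); v=(1,-1)

Final position: (0,7)
Wall sequence: LTRBLRTL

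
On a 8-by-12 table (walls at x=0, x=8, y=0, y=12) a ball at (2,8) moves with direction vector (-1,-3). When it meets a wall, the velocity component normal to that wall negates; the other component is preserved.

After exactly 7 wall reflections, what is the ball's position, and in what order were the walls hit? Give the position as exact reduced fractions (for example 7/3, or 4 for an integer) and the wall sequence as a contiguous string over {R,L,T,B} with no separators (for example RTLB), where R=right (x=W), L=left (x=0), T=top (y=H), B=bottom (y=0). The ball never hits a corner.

Final position: (0,2)
Wall sequence: LBTRBTL

1. t=2 → L at (0,2); v=(1,-3)
2. t=2/3 → B at (2/3,0); v=(1,3)
3. t=4 → T at (14/3,12); v=(1,-3)
4. t=10/3 → R at (8,2); v=(-1,-3)
5. t=2/3 → B at (22/3,0); v=(-1,3)
6. t=4 → T at (10/3,12); v=(-1,-3)
7. t=10/3 → L at (0,2); v=(1,-3)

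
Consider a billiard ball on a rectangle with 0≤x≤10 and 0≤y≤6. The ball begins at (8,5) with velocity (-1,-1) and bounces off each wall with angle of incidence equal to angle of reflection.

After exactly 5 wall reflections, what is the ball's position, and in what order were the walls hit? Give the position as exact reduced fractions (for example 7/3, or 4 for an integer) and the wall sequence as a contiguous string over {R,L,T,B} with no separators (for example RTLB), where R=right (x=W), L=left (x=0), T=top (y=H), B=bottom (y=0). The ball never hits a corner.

1. t=5 → B at (3,0); v=(-1,1)
2. t=3 → L at (0,3); v=(1,1)
3. t=3 → T at (3,6); v=(1,-1)
4. t=6 → B at (9,0); v=(1,1)
5. t=1 → R at (10,1); v=(-1,1)

Final position: (10,1)
Wall sequence: BLTBR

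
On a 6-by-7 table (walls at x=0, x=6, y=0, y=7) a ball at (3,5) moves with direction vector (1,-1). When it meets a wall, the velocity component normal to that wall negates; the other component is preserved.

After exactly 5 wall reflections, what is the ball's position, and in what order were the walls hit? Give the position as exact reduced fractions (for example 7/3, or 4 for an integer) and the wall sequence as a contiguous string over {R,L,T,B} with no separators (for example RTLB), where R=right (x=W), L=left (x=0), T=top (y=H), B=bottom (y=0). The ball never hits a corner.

Final position: (6,4)
Wall sequence: RBLTR

1. t=3 → R at (6,2); v=(-1,-1)
2. t=2 → B at (4,0); v=(-1,1)
3. t=4 → L at (0,4); v=(1,1)
4. t=3 → T at (3,7); v=(1,-1)
5. t=3 → R at (6,4); v=(-1,-1)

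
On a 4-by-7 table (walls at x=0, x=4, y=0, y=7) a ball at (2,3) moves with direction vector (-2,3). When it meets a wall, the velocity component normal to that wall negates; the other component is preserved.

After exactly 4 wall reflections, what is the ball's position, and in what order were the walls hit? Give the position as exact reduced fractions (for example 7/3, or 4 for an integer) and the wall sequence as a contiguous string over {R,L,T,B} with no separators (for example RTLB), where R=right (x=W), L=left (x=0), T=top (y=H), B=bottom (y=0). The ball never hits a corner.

Final position: (8/3,0)
Wall sequence: LTRB

1. t=1 → L at (0,6); v=(2,3)
2. t=1/3 → T at (2/3,7); v=(2,-3)
3. t=5/3 → R at (4,2); v=(-2,-3)
4. t=2/3 → B at (8/3,0); v=(-2,3)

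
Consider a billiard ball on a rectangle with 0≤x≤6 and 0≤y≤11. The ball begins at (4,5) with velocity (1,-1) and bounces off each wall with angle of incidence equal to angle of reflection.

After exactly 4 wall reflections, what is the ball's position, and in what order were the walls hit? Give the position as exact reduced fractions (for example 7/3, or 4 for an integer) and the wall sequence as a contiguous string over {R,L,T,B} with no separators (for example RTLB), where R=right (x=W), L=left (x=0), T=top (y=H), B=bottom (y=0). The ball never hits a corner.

Final position: (6,9)
Wall sequence: RBLR

1. t=2 → R at (6,3); v=(-1,-1)
2. t=3 → B at (3,0); v=(-1,1)
3. t=3 → L at (0,3); v=(1,1)
4. t=6 → R at (6,9); v=(-1,1)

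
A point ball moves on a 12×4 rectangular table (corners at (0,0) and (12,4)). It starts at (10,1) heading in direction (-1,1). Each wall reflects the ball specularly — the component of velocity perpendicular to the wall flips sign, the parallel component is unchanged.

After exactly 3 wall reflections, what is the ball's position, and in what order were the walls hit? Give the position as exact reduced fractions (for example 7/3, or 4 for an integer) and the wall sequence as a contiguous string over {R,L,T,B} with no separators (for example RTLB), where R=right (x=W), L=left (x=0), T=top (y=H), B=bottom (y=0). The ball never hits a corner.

Final position: (0,3)
Wall sequence: TBL

1. t=3 → T at (7,4); v=(-1,-1)
2. t=4 → B at (3,0); v=(-1,1)
3. t=3 → L at (0,3); v=(1,1)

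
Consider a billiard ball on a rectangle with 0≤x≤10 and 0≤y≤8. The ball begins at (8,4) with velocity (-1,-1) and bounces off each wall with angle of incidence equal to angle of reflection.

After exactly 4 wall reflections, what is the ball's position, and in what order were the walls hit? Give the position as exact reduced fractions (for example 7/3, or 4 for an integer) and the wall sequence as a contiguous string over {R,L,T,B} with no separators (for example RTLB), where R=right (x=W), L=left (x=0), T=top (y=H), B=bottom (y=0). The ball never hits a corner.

Final position: (10,2)
Wall sequence: BLTR

1. t=4 → B at (4,0); v=(-1,1)
2. t=4 → L at (0,4); v=(1,1)
3. t=4 → T at (4,8); v=(1,-1)
4. t=6 → R at (10,2); v=(-1,-1)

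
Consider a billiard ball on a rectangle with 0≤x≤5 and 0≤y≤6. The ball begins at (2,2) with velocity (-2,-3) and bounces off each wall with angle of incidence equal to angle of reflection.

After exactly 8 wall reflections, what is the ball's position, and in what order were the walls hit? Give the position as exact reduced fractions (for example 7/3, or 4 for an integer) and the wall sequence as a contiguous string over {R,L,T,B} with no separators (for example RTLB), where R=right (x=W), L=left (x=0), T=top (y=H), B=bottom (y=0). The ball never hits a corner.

1. t=2/3 → B at (2/3,0); v=(-2,3)
2. t=1/3 → L at (0,1); v=(2,3)
3. t=5/3 → T at (10/3,6); v=(2,-3)
4. t=5/6 → R at (5,7/2); v=(-2,-3)
5. t=7/6 → B at (8/3,0); v=(-2,3)
6. t=4/3 → L at (0,4); v=(2,3)
7. t=2/3 → T at (4/3,6); v=(2,-3)
8. t=11/6 → R at (5,1/2); v=(-2,-3)

Final position: (5,1/2)
Wall sequence: BLTRBLTR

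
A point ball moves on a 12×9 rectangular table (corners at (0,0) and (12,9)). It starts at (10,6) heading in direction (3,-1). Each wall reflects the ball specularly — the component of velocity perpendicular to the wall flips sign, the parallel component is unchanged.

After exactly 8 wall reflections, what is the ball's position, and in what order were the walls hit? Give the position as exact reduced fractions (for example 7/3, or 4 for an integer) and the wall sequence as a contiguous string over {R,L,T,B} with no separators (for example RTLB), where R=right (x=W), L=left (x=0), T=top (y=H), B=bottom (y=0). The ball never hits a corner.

1. t=2/3 → R at (12,16/3); v=(-3,-1)
2. t=4 → L at (0,4/3); v=(3,-1)
3. t=4/3 → B at (4,0); v=(3,1)
4. t=8/3 → R at (12,8/3); v=(-3,1)
5. t=4 → L at (0,20/3); v=(3,1)
6. t=7/3 → T at (7,9); v=(3,-1)
7. t=5/3 → R at (12,22/3); v=(-3,-1)
8. t=4 → L at (0,10/3); v=(3,-1)

Final position: (0,10/3)
Wall sequence: RLBRLTRL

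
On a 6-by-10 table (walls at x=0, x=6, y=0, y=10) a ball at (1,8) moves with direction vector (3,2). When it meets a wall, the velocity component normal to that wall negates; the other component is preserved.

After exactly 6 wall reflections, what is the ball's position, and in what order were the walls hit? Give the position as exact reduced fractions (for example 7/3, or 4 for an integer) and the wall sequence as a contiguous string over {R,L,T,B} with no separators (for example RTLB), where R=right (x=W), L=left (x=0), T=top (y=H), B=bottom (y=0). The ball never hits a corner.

Final position: (0,10/3)
Wall sequence: TRLRBL

1. t=1 → T at (4,10); v=(3,-2)
2. t=2/3 → R at (6,26/3); v=(-3,-2)
3. t=2 → L at (0,14/3); v=(3,-2)
4. t=2 → R at (6,2/3); v=(-3,-2)
5. t=1/3 → B at (5,0); v=(-3,2)
6. t=5/3 → L at (0,10/3); v=(3,2)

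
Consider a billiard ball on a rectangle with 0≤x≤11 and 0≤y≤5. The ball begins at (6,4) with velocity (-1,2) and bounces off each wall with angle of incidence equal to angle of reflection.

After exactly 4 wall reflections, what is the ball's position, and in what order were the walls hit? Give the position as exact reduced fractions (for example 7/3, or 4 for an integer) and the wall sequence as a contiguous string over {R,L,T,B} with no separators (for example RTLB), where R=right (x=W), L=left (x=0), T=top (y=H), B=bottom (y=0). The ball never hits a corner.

Final position: (0,4)
Wall sequence: TBTL

1. t=1/2 → T at (11/2,5); v=(-1,-2)
2. t=5/2 → B at (3,0); v=(-1,2)
3. t=5/2 → T at (1/2,5); v=(-1,-2)
4. t=1/2 → L at (0,4); v=(1,-2)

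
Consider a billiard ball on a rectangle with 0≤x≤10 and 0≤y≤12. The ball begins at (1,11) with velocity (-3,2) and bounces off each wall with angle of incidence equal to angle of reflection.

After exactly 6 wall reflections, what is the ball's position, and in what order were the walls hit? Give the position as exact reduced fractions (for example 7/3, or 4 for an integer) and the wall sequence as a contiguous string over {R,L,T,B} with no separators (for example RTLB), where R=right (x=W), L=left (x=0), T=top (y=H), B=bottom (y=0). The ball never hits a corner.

1. t=1/3 → L at (0,35/3); v=(3,2)
2. t=1/6 → T at (1/2,12); v=(3,-2)
3. t=19/6 → R at (10,17/3); v=(-3,-2)
4. t=17/6 → B at (3/2,0); v=(-3,2)
5. t=1/2 → L at (0,1); v=(3,2)
6. t=10/3 → R at (10,23/3); v=(-3,2)

Final position: (10,23/3)
Wall sequence: LTRBLR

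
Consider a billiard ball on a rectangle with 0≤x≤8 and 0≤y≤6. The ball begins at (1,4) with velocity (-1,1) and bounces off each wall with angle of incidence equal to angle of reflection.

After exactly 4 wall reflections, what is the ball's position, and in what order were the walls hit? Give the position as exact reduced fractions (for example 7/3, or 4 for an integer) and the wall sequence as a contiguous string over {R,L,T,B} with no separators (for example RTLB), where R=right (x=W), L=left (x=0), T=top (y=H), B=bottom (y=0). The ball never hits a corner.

1. t=1 → L at (0,5); v=(1,1)
2. t=1 → T at (1,6); v=(1,-1)
3. t=6 → B at (7,0); v=(1,1)
4. t=1 → R at (8,1); v=(-1,1)

Final position: (8,1)
Wall sequence: LTBR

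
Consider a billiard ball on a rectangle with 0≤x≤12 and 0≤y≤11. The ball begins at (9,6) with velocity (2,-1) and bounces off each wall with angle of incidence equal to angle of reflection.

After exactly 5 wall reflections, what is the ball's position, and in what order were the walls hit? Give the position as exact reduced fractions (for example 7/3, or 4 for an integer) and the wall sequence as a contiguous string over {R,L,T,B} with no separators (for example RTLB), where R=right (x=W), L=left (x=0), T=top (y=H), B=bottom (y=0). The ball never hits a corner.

1. t=3/2 → R at (12,9/2); v=(-2,-1)
2. t=9/2 → B at (3,0); v=(-2,1)
3. t=3/2 → L at (0,3/2); v=(2,1)
4. t=6 → R at (12,15/2); v=(-2,1)
5. t=7/2 → T at (5,11); v=(-2,-1)

Final position: (5,11)
Wall sequence: RBLRT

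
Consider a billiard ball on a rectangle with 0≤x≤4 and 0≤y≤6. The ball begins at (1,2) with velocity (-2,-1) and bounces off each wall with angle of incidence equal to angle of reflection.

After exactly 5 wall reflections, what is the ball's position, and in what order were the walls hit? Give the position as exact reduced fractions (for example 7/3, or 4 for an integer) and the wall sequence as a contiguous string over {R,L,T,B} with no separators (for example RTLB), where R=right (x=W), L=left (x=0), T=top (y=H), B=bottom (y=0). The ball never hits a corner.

Final position: (4,9/2)
Wall sequence: LBRLR

1. t=1/2 → L at (0,3/2); v=(2,-1)
2. t=3/2 → B at (3,0); v=(2,1)
3. t=1/2 → R at (4,1/2); v=(-2,1)
4. t=2 → L at (0,5/2); v=(2,1)
5. t=2 → R at (4,9/2); v=(-2,1)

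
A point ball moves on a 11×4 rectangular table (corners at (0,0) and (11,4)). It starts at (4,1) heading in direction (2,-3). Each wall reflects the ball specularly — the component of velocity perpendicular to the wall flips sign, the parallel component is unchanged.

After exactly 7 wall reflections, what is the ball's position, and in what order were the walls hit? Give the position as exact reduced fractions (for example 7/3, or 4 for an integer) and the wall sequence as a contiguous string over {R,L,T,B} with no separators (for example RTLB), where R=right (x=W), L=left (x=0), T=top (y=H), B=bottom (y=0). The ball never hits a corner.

1. t=1/3 → B at (14/3,0); v=(2,3)
2. t=4/3 → T at (22/3,4); v=(2,-3)
3. t=4/3 → B at (10,0); v=(2,3)
4. t=1/2 → R at (11,3/2); v=(-2,3)
5. t=5/6 → T at (28/3,4); v=(-2,-3)
6. t=4/3 → B at (20/3,0); v=(-2,3)
7. t=4/3 → T at (4,4); v=(-2,-3)

Final position: (4,4)
Wall sequence: BTBRTBT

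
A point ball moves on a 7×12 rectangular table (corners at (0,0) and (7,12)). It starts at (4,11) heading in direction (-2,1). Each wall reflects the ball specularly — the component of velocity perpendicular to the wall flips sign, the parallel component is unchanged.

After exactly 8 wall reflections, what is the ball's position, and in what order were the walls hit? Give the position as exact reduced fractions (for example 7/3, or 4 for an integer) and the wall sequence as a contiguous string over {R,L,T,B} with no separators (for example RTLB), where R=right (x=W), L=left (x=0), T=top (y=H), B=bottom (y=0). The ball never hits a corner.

1. t=1 → T at (2,12); v=(-2,-1)
2. t=1 → L at (0,11); v=(2,-1)
3. t=7/2 → R at (7,15/2); v=(-2,-1)
4. t=7/2 → L at (0,4); v=(2,-1)
5. t=7/2 → R at (7,1/2); v=(-2,-1)
6. t=1/2 → B at (6,0); v=(-2,1)
7. t=3 → L at (0,3); v=(2,1)
8. t=7/2 → R at (7,13/2); v=(-2,1)

Final position: (7,13/2)
Wall sequence: TLRLRBLR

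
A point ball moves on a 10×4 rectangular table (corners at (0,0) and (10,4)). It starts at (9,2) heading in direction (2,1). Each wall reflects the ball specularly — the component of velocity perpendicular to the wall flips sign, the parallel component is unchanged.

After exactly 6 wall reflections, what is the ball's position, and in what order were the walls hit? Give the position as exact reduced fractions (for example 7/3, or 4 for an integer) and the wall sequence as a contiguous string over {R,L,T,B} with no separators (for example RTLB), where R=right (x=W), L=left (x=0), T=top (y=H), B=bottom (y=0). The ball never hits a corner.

Final position: (10,7/2)
Wall sequence: RTLBTR

1. t=1/2 → R at (10,5/2); v=(-2,1)
2. t=3/2 → T at (7,4); v=(-2,-1)
3. t=7/2 → L at (0,1/2); v=(2,-1)
4. t=1/2 → B at (1,0); v=(2,1)
5. t=4 → T at (9,4); v=(2,-1)
6. t=1/2 → R at (10,7/2); v=(-2,-1)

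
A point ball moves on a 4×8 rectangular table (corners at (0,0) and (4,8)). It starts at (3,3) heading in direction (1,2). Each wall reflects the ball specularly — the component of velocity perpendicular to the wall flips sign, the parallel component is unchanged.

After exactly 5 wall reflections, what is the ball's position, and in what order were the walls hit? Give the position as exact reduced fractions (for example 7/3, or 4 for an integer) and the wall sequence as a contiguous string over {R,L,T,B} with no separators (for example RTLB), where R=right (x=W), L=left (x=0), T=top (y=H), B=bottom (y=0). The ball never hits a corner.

1. t=1 → R at (4,5); v=(-1,2)
2. t=3/2 → T at (5/2,8); v=(-1,-2)
3. t=5/2 → L at (0,3); v=(1,-2)
4. t=3/2 → B at (3/2,0); v=(1,2)
5. t=5/2 → R at (4,5); v=(-1,2)

Final position: (4,5)
Wall sequence: RTLBR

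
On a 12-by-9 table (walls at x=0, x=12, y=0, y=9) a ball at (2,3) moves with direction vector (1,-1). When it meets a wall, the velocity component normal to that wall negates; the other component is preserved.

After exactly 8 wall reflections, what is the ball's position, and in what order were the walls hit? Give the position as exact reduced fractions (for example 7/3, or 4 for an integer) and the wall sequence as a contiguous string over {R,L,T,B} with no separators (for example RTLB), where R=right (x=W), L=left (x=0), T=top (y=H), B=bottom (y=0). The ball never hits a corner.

1. t=3 → B at (5,0); v=(1,1)
2. t=7 → R at (12,7); v=(-1,1)
3. t=2 → T at (10,9); v=(-1,-1)
4. t=9 → B at (1,0); v=(-1,1)
5. t=1 → L at (0,1); v=(1,1)
6. t=8 → T at (8,9); v=(1,-1)
7. t=4 → R at (12,5); v=(-1,-1)
8. t=5 → B at (7,0); v=(-1,1)

Final position: (7,0)
Wall sequence: BRTBLTRB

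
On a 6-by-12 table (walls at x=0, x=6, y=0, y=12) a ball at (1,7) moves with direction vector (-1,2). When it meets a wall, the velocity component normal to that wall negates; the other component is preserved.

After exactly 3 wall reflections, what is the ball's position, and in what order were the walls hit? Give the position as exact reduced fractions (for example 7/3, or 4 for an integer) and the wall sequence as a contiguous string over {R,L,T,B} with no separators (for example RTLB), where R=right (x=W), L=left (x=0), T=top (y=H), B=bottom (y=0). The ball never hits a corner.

1. t=1 → L at (0,9); v=(1,2)
2. t=3/2 → T at (3/2,12); v=(1,-2)
3. t=9/2 → R at (6,3); v=(-1,-2)

Final position: (6,3)
Wall sequence: LTR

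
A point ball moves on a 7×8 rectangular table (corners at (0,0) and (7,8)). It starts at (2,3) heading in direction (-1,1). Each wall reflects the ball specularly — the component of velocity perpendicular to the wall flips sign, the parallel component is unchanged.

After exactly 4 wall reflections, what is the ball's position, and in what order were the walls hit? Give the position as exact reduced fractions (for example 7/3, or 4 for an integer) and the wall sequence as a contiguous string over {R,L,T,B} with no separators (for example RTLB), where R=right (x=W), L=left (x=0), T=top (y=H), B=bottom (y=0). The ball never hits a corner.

1. t=2 → L at (0,5); v=(1,1)
2. t=3 → T at (3,8); v=(1,-1)
3. t=4 → R at (7,4); v=(-1,-1)
4. t=4 → B at (3,0); v=(-1,1)

Final position: (3,0)
Wall sequence: LTRB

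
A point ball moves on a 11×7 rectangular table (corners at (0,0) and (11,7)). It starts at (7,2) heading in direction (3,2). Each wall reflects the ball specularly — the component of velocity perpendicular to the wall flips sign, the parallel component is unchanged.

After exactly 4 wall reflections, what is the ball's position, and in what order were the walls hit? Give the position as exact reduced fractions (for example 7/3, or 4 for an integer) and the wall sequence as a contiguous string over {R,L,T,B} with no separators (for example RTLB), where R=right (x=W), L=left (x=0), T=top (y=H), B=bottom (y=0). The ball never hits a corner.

1. t=4/3 → R at (11,14/3); v=(-3,2)
2. t=7/6 → T at (15/2,7); v=(-3,-2)
3. t=5/2 → L at (0,2); v=(3,-2)
4. t=1 → B at (3,0); v=(3,2)

Final position: (3,0)
Wall sequence: RTLB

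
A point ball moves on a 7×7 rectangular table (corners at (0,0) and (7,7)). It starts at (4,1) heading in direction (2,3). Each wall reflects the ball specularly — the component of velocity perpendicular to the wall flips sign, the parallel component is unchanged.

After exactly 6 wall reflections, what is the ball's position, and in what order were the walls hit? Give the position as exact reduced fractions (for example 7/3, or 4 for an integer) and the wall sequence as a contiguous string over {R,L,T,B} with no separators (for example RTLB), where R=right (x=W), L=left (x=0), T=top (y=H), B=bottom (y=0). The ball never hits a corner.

1. t=3/2 → R at (7,11/2); v=(-2,3)
2. t=1/2 → T at (6,7); v=(-2,-3)
3. t=7/3 → B at (4/3,0); v=(-2,3)
4. t=2/3 → L at (0,2); v=(2,3)
5. t=5/3 → T at (10/3,7); v=(2,-3)
6. t=11/6 → R at (7,3/2); v=(-2,-3)

Final position: (7,3/2)
Wall sequence: RTBLTR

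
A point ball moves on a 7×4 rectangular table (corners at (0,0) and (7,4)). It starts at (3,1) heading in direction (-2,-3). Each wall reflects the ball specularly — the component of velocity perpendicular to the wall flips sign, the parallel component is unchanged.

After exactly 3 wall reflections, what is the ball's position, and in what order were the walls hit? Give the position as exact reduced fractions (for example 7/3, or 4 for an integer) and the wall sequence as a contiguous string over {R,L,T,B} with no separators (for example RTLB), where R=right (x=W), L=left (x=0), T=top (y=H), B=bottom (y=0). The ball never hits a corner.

1. t=1/3 → B at (7/3,0); v=(-2,3)
2. t=7/6 → L at (0,7/2); v=(2,3)
3. t=1/6 → T at (1/3,4); v=(2,-3)

Final position: (1/3,4)
Wall sequence: BLT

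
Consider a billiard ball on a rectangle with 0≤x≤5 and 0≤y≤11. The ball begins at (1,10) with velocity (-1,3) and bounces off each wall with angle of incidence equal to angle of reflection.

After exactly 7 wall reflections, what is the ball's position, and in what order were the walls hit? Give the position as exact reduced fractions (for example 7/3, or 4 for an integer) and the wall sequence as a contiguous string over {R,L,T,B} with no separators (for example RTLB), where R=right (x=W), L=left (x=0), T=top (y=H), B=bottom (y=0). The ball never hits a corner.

1. t=1/3 → T at (2/3,11); v=(-1,-3)
2. t=2/3 → L at (0,9); v=(1,-3)
3. t=3 → B at (3,0); v=(1,3)
4. t=2 → R at (5,6); v=(-1,3)
5. t=5/3 → T at (10/3,11); v=(-1,-3)
6. t=10/3 → L at (0,1); v=(1,-3)
7. t=1/3 → B at (1/3,0); v=(1,3)

Final position: (1/3,0)
Wall sequence: TLBRTLB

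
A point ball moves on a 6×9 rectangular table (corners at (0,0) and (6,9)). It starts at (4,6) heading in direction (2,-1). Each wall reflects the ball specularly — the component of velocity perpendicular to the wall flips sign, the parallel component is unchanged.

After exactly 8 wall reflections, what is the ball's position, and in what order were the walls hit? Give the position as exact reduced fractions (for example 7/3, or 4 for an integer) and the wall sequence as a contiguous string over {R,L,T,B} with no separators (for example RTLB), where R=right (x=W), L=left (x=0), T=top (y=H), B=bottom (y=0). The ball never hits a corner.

Final position: (0,8)
Wall sequence: RLBRLRTL

1. t=1 → R at (6,5); v=(-2,-1)
2. t=3 → L at (0,2); v=(2,-1)
3. t=2 → B at (4,0); v=(2,1)
4. t=1 → R at (6,1); v=(-2,1)
5. t=3 → L at (0,4); v=(2,1)
6. t=3 → R at (6,7); v=(-2,1)
7. t=2 → T at (2,9); v=(-2,-1)
8. t=1 → L at (0,8); v=(2,-1)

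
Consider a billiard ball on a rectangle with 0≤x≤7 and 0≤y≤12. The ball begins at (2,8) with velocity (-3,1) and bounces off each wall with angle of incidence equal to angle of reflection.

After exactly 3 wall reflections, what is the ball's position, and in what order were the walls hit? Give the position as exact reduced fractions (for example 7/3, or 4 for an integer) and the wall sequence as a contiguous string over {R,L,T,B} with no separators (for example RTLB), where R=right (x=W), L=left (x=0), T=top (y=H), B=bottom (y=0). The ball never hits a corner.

Final position: (4,12)
Wall sequence: LRT

1. t=2/3 → L at (0,26/3); v=(3,1)
2. t=7/3 → R at (7,11); v=(-3,1)
3. t=1 → T at (4,12); v=(-3,-1)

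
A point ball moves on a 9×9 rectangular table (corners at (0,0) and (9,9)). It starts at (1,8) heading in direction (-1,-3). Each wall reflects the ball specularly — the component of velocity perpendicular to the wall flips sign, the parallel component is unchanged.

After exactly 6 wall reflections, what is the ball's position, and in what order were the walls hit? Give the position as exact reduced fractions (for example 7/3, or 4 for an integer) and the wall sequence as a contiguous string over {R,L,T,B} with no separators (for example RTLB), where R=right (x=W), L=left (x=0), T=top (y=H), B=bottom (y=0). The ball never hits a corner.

Final position: (22/3,9)
Wall sequence: LBTBRT

1. t=1 → L at (0,5); v=(1,-3)
2. t=5/3 → B at (5/3,0); v=(1,3)
3. t=3 → T at (14/3,9); v=(1,-3)
4. t=3 → B at (23/3,0); v=(1,3)
5. t=4/3 → R at (9,4); v=(-1,3)
6. t=5/3 → T at (22/3,9); v=(-1,-3)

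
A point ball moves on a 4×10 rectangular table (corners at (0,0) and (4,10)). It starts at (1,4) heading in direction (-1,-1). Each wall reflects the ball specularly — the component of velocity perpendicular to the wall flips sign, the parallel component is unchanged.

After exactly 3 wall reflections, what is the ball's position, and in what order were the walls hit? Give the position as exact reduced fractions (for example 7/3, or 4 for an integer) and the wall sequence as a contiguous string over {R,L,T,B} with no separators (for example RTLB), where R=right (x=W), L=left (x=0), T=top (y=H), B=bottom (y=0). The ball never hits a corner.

1. t=1 → L at (0,3); v=(1,-1)
2. t=3 → B at (3,0); v=(1,1)
3. t=1 → R at (4,1); v=(-1,1)

Final position: (4,1)
Wall sequence: LBR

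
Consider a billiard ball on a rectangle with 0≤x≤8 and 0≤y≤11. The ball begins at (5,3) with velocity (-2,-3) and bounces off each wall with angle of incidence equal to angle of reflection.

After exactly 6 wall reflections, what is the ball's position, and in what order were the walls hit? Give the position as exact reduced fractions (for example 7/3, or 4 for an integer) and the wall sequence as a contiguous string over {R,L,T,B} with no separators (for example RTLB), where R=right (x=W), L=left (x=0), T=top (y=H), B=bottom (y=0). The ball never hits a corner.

1. t=1 → B at (3,0); v=(-2,3)
2. t=3/2 → L at (0,9/2); v=(2,3)
3. t=13/6 → T at (13/3,11); v=(2,-3)
4. t=11/6 → R at (8,11/2); v=(-2,-3)
5. t=11/6 → B at (13/3,0); v=(-2,3)
6. t=13/6 → L at (0,13/2); v=(2,3)

Final position: (0,13/2)
Wall sequence: BLTRBL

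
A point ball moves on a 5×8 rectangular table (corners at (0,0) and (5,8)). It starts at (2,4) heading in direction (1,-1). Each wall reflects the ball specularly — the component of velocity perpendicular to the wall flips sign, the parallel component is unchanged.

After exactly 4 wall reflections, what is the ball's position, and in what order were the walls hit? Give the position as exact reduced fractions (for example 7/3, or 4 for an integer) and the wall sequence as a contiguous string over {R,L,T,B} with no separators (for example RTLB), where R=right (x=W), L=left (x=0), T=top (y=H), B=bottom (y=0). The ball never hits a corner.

1. t=3 → R at (5,1); v=(-1,-1)
2. t=1 → B at (4,0); v=(-1,1)
3. t=4 → L at (0,4); v=(1,1)
4. t=4 → T at (4,8); v=(1,-1)

Final position: (4,8)
Wall sequence: RBLT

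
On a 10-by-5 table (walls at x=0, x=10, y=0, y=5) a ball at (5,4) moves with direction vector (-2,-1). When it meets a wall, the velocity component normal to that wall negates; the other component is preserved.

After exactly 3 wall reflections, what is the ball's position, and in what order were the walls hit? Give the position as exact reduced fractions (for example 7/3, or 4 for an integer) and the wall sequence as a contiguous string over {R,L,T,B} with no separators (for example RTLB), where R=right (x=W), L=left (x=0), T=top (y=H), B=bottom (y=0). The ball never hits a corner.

Final position: (10,7/2)
Wall sequence: LBR

1. t=5/2 → L at (0,3/2); v=(2,-1)
2. t=3/2 → B at (3,0); v=(2,1)
3. t=7/2 → R at (10,7/2); v=(-2,1)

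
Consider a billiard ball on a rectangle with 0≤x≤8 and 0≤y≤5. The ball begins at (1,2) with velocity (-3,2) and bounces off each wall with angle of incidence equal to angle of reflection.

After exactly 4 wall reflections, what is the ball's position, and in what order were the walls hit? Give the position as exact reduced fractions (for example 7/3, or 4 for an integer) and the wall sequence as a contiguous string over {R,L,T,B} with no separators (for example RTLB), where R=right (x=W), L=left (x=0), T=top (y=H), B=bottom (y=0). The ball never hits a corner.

Final position: (5,0)
Wall sequence: LTRB

1. t=1/3 → L at (0,8/3); v=(3,2)
2. t=7/6 → T at (7/2,5); v=(3,-2)
3. t=3/2 → R at (8,2); v=(-3,-2)
4. t=1 → B at (5,0); v=(-3,2)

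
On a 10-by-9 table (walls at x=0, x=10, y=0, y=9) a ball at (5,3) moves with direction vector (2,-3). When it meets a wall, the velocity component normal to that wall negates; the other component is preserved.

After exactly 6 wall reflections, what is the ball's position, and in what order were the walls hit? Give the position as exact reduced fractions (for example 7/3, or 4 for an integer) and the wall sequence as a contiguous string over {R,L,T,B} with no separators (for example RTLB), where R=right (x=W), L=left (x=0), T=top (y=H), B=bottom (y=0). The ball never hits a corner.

1. t=1 → B at (7,0); v=(2,3)
2. t=3/2 → R at (10,9/2); v=(-2,3)
3. t=3/2 → T at (7,9); v=(-2,-3)
4. t=3 → B at (1,0); v=(-2,3)
5. t=1/2 → L at (0,3/2); v=(2,3)
6. t=5/2 → T at (5,9); v=(2,-3)

Final position: (5,9)
Wall sequence: BRTBLT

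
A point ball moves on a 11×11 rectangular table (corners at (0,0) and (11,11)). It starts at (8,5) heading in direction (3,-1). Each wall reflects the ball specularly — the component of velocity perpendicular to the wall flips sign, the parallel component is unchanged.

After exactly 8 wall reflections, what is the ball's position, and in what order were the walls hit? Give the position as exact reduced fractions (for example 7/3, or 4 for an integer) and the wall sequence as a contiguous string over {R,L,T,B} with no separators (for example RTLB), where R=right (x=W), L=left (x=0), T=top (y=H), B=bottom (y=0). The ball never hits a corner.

Final position: (0,23/3)
Wall sequence: RLBRLRTL

1. t=1 → R at (11,4); v=(-3,-1)
2. t=11/3 → L at (0,1/3); v=(3,-1)
3. t=1/3 → B at (1,0); v=(3,1)
4. t=10/3 → R at (11,10/3); v=(-3,1)
5. t=11/3 → L at (0,7); v=(3,1)
6. t=11/3 → R at (11,32/3); v=(-3,1)
7. t=1/3 → T at (10,11); v=(-3,-1)
8. t=10/3 → L at (0,23/3); v=(3,-1)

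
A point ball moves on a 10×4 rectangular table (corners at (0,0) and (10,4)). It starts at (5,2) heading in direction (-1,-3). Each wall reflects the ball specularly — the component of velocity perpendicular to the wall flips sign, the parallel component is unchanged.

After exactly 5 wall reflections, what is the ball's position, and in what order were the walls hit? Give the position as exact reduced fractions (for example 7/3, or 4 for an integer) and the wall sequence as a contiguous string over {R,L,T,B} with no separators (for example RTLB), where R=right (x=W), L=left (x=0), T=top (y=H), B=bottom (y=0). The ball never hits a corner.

Final position: (0,3)
Wall sequence: BTBTL

1. t=2/3 → B at (13/3,0); v=(-1,3)
2. t=4/3 → T at (3,4); v=(-1,-3)
3. t=4/3 → B at (5/3,0); v=(-1,3)
4. t=4/3 → T at (1/3,4); v=(-1,-3)
5. t=1/3 → L at (0,3); v=(1,-3)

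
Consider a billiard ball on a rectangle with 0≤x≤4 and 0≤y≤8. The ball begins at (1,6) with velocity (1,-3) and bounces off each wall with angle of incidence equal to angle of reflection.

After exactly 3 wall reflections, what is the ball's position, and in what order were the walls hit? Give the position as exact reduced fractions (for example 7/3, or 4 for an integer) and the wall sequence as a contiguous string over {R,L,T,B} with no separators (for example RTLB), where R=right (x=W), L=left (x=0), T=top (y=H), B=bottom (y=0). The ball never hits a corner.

Final position: (7/3,8)
Wall sequence: BRT

1. t=2 → B at (3,0); v=(1,3)
2. t=1 → R at (4,3); v=(-1,3)
3. t=5/3 → T at (7/3,8); v=(-1,-3)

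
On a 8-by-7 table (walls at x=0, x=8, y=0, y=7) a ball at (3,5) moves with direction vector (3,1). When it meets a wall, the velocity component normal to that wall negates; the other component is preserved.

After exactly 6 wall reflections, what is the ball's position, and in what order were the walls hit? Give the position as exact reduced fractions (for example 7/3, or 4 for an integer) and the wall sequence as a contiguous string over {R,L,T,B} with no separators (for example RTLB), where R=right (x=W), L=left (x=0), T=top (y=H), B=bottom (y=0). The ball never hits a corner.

1. t=5/3 → R at (8,20/3); v=(-3,1)
2. t=1/3 → T at (7,7); v=(-3,-1)
3. t=7/3 → L at (0,14/3); v=(3,-1)
4. t=8/3 → R at (8,2); v=(-3,-1)
5. t=2 → B at (2,0); v=(-3,1)
6. t=2/3 → L at (0,2/3); v=(3,1)

Final position: (0,2/3)
Wall sequence: RTLRBL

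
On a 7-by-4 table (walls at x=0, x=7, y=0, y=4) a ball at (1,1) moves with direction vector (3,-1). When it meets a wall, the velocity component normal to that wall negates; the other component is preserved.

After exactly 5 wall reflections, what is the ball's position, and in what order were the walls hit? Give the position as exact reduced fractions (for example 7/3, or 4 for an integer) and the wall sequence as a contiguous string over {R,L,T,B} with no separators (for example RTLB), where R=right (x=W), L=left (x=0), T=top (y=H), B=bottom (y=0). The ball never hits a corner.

Final position: (7,7/3)
Wall sequence: BRLTR

1. t=1 → B at (4,0); v=(3,1)
2. t=1 → R at (7,1); v=(-3,1)
3. t=7/3 → L at (0,10/3); v=(3,1)
4. t=2/3 → T at (2,4); v=(3,-1)
5. t=5/3 → R at (7,7/3); v=(-3,-1)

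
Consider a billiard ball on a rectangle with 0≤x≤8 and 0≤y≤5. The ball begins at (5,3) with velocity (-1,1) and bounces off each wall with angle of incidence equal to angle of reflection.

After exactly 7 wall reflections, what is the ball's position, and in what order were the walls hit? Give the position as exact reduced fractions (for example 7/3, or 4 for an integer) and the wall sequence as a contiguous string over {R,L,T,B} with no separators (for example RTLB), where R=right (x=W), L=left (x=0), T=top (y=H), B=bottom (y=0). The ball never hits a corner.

Final position: (0,4)
Wall sequence: TLBTRBL

1. t=2 → T at (3,5); v=(-1,-1)
2. t=3 → L at (0,2); v=(1,-1)
3. t=2 → B at (2,0); v=(1,1)
4. t=5 → T at (7,5); v=(1,-1)
5. t=1 → R at (8,4); v=(-1,-1)
6. t=4 → B at (4,0); v=(-1,1)
7. t=4 → L at (0,4); v=(1,1)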